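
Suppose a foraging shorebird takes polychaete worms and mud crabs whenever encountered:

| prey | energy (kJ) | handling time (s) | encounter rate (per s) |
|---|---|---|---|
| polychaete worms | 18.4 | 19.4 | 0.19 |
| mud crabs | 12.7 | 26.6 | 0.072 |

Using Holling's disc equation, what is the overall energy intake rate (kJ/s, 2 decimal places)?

0.67 kJ/s

R = (0.19×18.4 + 0.072×12.7) / (1 + 0.19×19.4 + 0.072×26.6) = 4.41/6.601 = 0.6681 kJ/s.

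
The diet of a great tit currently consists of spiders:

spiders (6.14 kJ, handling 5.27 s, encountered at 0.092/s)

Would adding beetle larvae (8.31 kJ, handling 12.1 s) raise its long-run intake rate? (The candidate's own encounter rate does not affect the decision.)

On spiders alone, R = ΣλE/(1+Σλh) = 0.5649/1.485 = 0.3804 kJ/s.
beetle larvae: E/h = 8.31/12.1 = 0.6868 kJ/s.
Since 0.6868 > R, including beetle larvae increases the long-run rate.

Yes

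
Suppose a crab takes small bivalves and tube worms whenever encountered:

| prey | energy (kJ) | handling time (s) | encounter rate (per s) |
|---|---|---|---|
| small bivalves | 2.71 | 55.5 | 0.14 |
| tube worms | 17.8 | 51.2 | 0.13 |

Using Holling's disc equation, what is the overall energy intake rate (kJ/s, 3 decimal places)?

R = (0.14×2.71 + 0.13×17.8) / (1 + 0.14×55.5 + 0.13×51.2) = 2.693/15.43 = 0.1746 kJ/s.

0.175 kJ/s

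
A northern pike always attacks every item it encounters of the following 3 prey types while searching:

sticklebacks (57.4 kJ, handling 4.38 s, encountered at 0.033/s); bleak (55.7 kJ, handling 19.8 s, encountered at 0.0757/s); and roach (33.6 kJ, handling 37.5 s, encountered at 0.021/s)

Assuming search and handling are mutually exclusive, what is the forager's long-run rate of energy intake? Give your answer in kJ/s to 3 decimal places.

1.987 kJ/s

R = (0.033×57.4 + 0.0757×55.7 + 0.021×33.6) / (1 + 0.033×4.38 + 0.0757×19.8 + 0.021×37.5) = 6.816/3.431 = 1.987 kJ/s.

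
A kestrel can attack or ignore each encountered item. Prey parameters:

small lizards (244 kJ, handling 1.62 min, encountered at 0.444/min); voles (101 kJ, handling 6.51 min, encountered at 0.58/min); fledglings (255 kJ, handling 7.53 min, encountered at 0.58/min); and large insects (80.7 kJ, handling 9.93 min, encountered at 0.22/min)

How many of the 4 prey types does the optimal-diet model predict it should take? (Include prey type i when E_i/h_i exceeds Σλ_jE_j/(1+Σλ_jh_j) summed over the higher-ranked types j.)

Rank by E/h (kJ/min): small lizards 151, fledglings 33.9, voles 15.5, large insects 8.13. Include each in turn until the next type's E/h falls below the running intake rate.
Rate on top 1: 63.01. fledglings: 33.9 < 63.01 → exclude; stop.
Optimal diet: small lizards — 1 of 4 types.

1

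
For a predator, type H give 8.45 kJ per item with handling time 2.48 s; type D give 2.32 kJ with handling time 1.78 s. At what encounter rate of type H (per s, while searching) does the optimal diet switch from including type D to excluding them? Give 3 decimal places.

The zero-one rule: include type D iff E₂/h₂ > λE₁/(1+λh₁). Equality gives the switch point.
λE₁h₂ = E₂ + λE₂h₁ ⇒ λ = E₂/(E₁h₂ − E₂h₁) = 2.32/(15.04 − 5.754) = 0.2498 per s.

0.250 per s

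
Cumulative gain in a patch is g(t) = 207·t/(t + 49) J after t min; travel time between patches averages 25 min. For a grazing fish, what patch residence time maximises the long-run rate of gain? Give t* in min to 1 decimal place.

35.0 min

Maximise g(t)/(T+t): set derivative to zero → g'(t)(T+t) = g(t).
g'(t) = 207·49/(t + 49)². Setting 207·49/(t+49)² = 207t/[(t+49)(25+t)] gives 49(25+t) = t(t+49), so t² = 49×25 = 1225.
t* = √1225 = 35 min.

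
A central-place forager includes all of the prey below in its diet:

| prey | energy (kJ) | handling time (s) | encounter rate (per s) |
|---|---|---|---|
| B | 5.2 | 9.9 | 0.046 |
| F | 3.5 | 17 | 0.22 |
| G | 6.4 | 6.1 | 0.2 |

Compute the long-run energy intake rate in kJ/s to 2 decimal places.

0.36 kJ/s

Energy encountered per unit search time: 0.046×5.2 + 0.22×3.5 + 0.2×6.4 = 2.289 kJ/s.
Handling time per unit search time: 0.046×9.9 + 0.22×17 + 0.2×6.1 = 5.415.
Rate = 2.289/(1 + 5.415) = 0.3568 kJ/s.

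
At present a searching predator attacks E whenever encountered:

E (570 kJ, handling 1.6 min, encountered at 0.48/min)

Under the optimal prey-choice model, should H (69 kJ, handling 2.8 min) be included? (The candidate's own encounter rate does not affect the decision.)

Current rate: (0.48×570)/(1 + 0.48×1.6) = 154.8 kJ/min.
Profitability of H: 69/2.8 = 24.64 kJ/min.
24.64 < 154.8, so adding H would lower the average — exclude it.

No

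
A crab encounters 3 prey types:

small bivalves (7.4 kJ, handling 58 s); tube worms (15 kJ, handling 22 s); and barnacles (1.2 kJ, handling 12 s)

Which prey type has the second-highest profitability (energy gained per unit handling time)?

small bivalves

Profitability E/h (kJ/s): small bivalves = 7.4/58 = 0.128, tube worms = 15/22 = 0.682, barnacles = 1.2/12 = 0.1.
Ranked: tube worms > small bivalves > barnacles.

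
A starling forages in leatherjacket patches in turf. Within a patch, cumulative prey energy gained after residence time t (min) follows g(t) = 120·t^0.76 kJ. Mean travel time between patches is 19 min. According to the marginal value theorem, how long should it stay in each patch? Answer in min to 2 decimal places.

60.17 min

By the marginal value theorem, leave when the instantaneous gain rate g'(t) equals the habitat-wide average g(t)/(T + t).
g'(t) = 0.76·120·t^-0.24. Setting 0.76·120·t^-0.24 = 120·t^0.76/(19+t) gives 0.76(19+t) = t, so 0.24·t = 0.76×19.
t* = 0.76×19/0.24 = 60.17 min.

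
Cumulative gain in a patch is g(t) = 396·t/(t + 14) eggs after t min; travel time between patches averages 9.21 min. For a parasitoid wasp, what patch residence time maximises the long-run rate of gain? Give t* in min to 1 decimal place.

11.4 min

Maximise g(t)/(T+t): set derivative to zero → g'(t)(T+t) = g(t).
g'(t) = 396·14/(t + 14)². Setting 396·14/(t+14)² = 396t/[(t+14)(9.21+t)] gives 14(9.21+t) = t(t+14), so t² = 14×9.21 = 128.9.
t* = √128.9 = 11.36 min.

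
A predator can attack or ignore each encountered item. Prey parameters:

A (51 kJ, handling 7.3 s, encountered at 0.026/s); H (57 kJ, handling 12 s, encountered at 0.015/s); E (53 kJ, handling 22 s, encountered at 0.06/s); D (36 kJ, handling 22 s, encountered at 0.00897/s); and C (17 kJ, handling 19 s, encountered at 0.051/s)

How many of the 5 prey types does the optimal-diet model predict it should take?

Profitabilities (E/h, kJ/s): A 6.99, H 4.75, E 2.41, D 1.64, C 0.895. Add prey in this order while the next type's profitability exceeds the intake rate on those already taken.
Rate on top 1: 1.114. H: 4.75 > 1.114 → include.
Rate on top 2: 1.592. E: 2.41 > 1.592 → include.
Rate on top 3: 1.993. D: 1.64 < 1.993 → exclude; stop.
Optimal diet: A, H, E — 3 of 5 types.

3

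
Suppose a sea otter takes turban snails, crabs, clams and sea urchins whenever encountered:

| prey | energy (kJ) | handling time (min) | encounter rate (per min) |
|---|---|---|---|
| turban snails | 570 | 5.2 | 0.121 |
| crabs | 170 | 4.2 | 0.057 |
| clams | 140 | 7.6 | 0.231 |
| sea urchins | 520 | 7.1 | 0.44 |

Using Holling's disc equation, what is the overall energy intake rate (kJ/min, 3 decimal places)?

R = Σλ_iE_i / (1 + Σλ_ih_i)
Numerator: 0.121×570 + 0.057×170 + 0.231×140 + 0.44×520 = 339.8
Denominator: 1 + 0.121×5.2 + 0.057×4.2 + 0.231×7.6 + 0.44×7.1 = 6.748
R = 339.8/6.748 = 50.35 kJ/min

50.354 kJ/min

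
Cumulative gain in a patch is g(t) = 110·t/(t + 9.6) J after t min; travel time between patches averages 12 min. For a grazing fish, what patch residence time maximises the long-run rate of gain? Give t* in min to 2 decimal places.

10.73 min

Maximise g(t)/(T+t): set derivative to zero → g'(t)(T+t) = g(t).
g'(t) = 110·9.6/(t + 9.6)². Setting 110·9.6/(t+9.6)² = 110t/[(t+9.6)(12+t)] gives 9.6(12+t) = t(t+9.6), so t² = 9.6×12 = 115.2.
t* = √115.2 = 10.73 min.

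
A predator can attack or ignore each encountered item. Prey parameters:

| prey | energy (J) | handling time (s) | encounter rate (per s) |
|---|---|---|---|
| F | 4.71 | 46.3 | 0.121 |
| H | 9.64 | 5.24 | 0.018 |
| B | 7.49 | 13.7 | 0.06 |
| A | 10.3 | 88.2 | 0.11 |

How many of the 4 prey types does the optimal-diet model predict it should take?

2

Profitabilities (E/h, J/s): H 1.84, B 0.547, A 0.117, F 0.102. Add prey in this order while the next type's profitability exceeds the intake rate on those already taken.
Rate on top 1: 0.1586. B: 0.547 > 0.1586 → include.
Rate on top 2: 0.3251. A: 0.117 < 0.3251 → exclude; stop.
Optimal diet: H, B — 2 of 4 types.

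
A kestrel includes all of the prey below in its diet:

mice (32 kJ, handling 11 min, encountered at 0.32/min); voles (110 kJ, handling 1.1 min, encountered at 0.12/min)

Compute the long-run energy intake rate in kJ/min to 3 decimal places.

5.039 kJ/min

R = (0.32×32 + 0.12×110) / (1 + 0.32×11 + 0.12×1.1) = 23.44/4.652 = 5.039 kJ/min.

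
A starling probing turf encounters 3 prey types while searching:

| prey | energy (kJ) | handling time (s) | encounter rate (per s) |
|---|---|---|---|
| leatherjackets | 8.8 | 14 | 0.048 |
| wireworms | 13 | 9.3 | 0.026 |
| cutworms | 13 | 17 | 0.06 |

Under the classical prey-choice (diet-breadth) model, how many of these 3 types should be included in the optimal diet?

3

E/h in descending order: wireworms 1.4, cutworms 0.765, leatherjackets 0.629 kJ/s. The optimal diet is the largest prefix of this list for which every included type satisfies E_i/h_i > R on the types above it.
Rate on top 1: 0.2722. cutworms: 0.765 > 0.2722 → include.
Rate on top 2: 0.4943. leatherjackets: 0.629 > 0.4943 → include.
Optimal diet: wireworms, cutworms, leatherjackets — 3 of 3 types.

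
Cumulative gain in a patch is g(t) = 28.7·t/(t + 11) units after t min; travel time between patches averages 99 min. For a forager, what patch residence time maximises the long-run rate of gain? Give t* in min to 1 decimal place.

33.0 min

Maximise g(t)/(T+t): set derivative to zero → g'(t)(T+t) = g(t).
g'(t) = 28.7·11/(t + 11)². Setting 28.7·11/(t+11)² = 28.7t/[(t+11)(99+t)] gives 11(99+t) = t(t+11), so t² = 11×99 = 1089.
t* = √1089 = 33 min.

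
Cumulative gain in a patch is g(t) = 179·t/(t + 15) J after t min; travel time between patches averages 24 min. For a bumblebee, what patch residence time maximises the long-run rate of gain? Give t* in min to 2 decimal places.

18.97 min

Maximise g(t)/(T+t): set derivative to zero → g'(t)(T+t) = g(t).
g'(t) = 179·15/(t + 15)². Setting 179·15/(t+15)² = 179t/[(t+15)(24+t)] gives 15(24+t) = t(t+15), so t² = 15×24 = 360.
t* = √360 = 18.97 min.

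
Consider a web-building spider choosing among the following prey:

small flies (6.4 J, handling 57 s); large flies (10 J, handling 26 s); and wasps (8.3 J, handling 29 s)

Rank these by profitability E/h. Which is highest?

Profitability E/h (J/s): small flies = 6.4/57 = 0.112, large flies = 10/26 = 0.385, wasps = 8.3/29 = 0.286.
Ranked: large flies > wasps > small flies.

large flies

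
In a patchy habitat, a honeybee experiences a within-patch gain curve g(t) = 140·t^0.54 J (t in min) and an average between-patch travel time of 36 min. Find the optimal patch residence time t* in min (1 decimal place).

By the marginal value theorem, leave when the instantaneous gain rate g'(t) equals the habitat-wide average g(t)/(T + t).
g'(t) = 0.54·140·t^-0.46. Setting 0.54·140·t^-0.46 = 140·t^0.54/(36+t) gives 0.54(36+t) = t, so 0.46·t = 0.54×36.
t* = 0.54×36/0.46 = 42.26 min.

42.3 min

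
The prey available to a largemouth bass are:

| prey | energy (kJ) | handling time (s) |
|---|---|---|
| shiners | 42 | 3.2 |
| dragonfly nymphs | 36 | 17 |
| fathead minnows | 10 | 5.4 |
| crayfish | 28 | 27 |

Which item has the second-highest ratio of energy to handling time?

In descending order of E/h:
shiners: 42/3.2 = 13.1 kJ/s
dragonfly nymphs: 36/17 = 2.12 kJ/s
fathead minnows: 10/5.4 = 1.85 kJ/s
crayfish: 28/27 = 1.04 kJ/s

dragonfly nymphs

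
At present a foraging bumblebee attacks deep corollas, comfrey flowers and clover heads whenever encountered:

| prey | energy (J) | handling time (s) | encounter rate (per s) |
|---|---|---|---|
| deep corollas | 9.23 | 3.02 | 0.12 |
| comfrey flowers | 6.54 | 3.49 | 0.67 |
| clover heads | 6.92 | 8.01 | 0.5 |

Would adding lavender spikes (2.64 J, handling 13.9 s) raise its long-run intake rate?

No

Current rate: (0.12×9.23 + 0.67×6.54 + 0.5×6.92)/(1 + 0.12×3.02 + 0.67×3.49 + 0.5×8.01) = 1.161 J/s.
Profitability of lavender spikes: 2.64/13.9 = 0.1899 J/s.
Since 0.1899 < R, time spent handling lavender spikes is better spent searching.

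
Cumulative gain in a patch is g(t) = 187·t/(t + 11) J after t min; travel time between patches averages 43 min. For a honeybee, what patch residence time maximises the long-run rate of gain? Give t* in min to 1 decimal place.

21.7 min

By the marginal value theorem, leave when the instantaneous gain rate g'(t) equals the habitat-wide average g(t)/(T + t).
g'(t) = 187·11/(t + 11)². Setting 187·11/(t+11)² = 187t/[(t+11)(43+t)] gives 11(43+t) = t(t+11), so t² = 11×43 = 473.
t* = √473 = 21.75 min.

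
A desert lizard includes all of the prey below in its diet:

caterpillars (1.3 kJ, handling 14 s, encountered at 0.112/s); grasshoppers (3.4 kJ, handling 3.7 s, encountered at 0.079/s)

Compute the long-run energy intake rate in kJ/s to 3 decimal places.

Energy encountered per unit search time: 0.112×1.3 + 0.079×3.4 = 0.4142 kJ/s.
Handling time per unit search time: 0.112×14 + 0.079×3.7 = 1.86.
Rate = 0.4142/(1 + 1.86) = 0.1448 kJ/s.

0.145 kJ/s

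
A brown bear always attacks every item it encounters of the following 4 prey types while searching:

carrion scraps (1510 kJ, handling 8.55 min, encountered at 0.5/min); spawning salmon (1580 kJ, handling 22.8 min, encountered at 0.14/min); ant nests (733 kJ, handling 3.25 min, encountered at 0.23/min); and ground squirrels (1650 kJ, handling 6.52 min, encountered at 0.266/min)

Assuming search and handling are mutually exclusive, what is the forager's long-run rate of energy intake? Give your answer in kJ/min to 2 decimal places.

144.64 kJ/min

Energy encountered per unit search time: 0.5×1510 + 0.14×1580 + 0.23×733 + 0.266×1650 = 1584 kJ/min.
Handling time per unit search time: 0.5×8.55 + 0.14×22.8 + 0.23×3.25 + 0.266×6.52 = 9.949.
Rate = 1584/(1 + 9.949) = 144.6 kJ/min.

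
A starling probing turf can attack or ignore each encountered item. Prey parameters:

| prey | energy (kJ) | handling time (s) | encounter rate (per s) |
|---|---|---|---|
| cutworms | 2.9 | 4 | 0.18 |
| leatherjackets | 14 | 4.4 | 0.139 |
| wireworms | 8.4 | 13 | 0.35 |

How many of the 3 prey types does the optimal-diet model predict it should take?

Rank by E/h (kJ/s): leatherjackets 3.18, cutworms 0.725, wireworms 0.646. Include each in turn until the next type's E/h falls below the running intake rate.
Rate on top 1: 1.207. cutworms: 0.725 < 1.207 → exclude; stop.
Optimal diet: leatherjackets — 1 of 3 types.

1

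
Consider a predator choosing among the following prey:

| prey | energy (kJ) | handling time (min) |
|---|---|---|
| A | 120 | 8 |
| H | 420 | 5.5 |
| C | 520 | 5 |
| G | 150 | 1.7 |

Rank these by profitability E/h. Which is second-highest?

G

Profitability E/h (kJ/min): A = 120/8 = 15, H = 420/5.5 = 76.4, C = 520/5 = 104, G = 150/1.7 = 88.2.
Ranked: C > G > H > A.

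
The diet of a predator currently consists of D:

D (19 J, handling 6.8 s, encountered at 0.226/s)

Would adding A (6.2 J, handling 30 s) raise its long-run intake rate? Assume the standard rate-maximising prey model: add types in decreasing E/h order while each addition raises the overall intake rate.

No

On D alone, R = ΣλE/(1+Σλh) = 4.294/2.537 = 1.693 J/s.
A: E/h = 6.2/30 = 0.2067 J/s.
Since 0.2067 < R, time spent handling A is better spent searching.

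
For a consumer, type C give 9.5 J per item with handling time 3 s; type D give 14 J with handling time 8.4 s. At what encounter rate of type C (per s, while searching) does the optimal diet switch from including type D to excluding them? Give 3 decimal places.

Drop type D once their profitability E₂/h₂ falls below the rate achievable on type C alone: E₂/h₂ = λE₁/(1 + λh₁).
Solve for λ: λE₁h₂ = E₂(1 + λh₁) → λ(E₁h₂ − E₂h₁) = E₂ → λ = E₂/(E₁h₂ − E₂h₁).
λ = 14/(9.5×8.4 − 14×3) = 14/37.8 = 0.3704 per s.

0.370 per s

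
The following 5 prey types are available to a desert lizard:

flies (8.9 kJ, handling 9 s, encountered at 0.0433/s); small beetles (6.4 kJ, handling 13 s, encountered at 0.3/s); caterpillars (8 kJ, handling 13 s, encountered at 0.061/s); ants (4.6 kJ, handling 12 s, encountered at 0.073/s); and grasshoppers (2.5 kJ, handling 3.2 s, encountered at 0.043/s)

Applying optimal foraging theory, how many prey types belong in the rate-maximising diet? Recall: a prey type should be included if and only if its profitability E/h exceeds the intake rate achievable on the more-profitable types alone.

Profitabilities (E/h, kJ/s): flies 0.989, grasshoppers 0.781, caterpillars 0.615, small beetles 0.492, ants 0.383. Add prey in this order while the next type's profitability exceeds the intake rate on those already taken.
Rate on top 1: 0.2773. grasshoppers: 0.781 > 0.2773 → include.
Rate on top 2: 0.3227. caterpillars: 0.615 > 0.3227 → include.
Rate on top 3: 0.4227. small beetles: 0.492 > 0.4227 → include.
Rate on top 4: 0.4664. ants: 0.383 < 0.4664 → exclude; stop.
Optimal diet: flies, grasshoppers, caterpillars, small beetles — 4 of 5 types.

4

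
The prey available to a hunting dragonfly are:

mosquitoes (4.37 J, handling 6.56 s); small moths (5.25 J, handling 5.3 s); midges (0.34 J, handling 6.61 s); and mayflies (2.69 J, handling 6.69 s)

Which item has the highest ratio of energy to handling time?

In descending order of E/h:
small moths: 5.25/5.3 = 0.991 J/s
mosquitoes: 4.37/6.56 = 0.666 J/s
mayflies: 2.69/6.69 = 0.402 J/s
midges: 0.34/6.61 = 0.0514 J/s

small moths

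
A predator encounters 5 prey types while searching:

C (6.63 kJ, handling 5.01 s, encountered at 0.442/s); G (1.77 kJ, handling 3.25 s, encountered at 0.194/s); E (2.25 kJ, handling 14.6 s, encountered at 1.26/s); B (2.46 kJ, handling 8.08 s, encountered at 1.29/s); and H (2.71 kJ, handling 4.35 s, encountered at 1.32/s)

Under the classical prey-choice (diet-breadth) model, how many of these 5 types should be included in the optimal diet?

E/h in descending order: C 1.32, H 0.623, G 0.545, B 0.304, E 0.154 kJ/s. The optimal diet is the largest prefix of this list for which every included type satisfies E_i/h_i > R on the types above it.
Rate on top 1: 0.9117. H: 0.623 < 0.9117 → exclude; stop.
Optimal diet: C — 1 of 5 types.

1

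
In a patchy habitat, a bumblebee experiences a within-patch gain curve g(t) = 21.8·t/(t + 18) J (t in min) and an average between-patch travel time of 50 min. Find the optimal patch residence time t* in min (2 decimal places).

30.00 min

By the marginal value theorem, leave when the instantaneous gain rate g'(t) equals the habitat-wide average g(t)/(T + t).
g'(t) = 21.8·18/(t + 18)². Setting 21.8·18/(t+18)² = 21.8t/[(t+18)(50+t)] gives 18(50+t) = t(t+18), so t² = 18×50 = 900.
t* = √900 = 30 min.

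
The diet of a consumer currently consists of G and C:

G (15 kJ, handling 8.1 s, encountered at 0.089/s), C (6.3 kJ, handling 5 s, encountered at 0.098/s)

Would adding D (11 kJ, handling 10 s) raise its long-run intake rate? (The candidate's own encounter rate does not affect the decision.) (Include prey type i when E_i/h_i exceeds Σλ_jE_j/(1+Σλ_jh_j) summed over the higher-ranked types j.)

Yes

Current rate: (0.089×15 + 0.098×6.3)/(1 + 0.089×8.1 + 0.098×5) = 0.8831 kJ/s.
D: E/h = 11/10 = 1.1 kJ/s.
1.1 > 0.8831, so adding D raises the average — include it.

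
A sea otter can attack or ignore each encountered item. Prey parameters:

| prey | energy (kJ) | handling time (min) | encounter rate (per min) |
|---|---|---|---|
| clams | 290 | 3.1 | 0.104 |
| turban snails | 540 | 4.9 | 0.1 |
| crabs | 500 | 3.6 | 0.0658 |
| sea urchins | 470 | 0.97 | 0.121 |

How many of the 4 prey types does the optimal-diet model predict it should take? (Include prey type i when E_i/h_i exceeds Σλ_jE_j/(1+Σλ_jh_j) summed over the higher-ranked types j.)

4

Rank by E/h (kJ/min): sea urchins 485, crabs 139, turban snails 110, clams 93.5. Include each in turn until the next type's E/h falls below the running intake rate.
Rate on top 1: 50.9. crabs: 139 > 50.9 → include.
Rate on top 2: 66.29. turban snails: 110 > 66.29 → include.
Rate on top 3: 77.96. clams: 93.5 > 77.96 → include.
Optimal diet: sea urchins, crabs, turban snails, clams — 4 of 4 types.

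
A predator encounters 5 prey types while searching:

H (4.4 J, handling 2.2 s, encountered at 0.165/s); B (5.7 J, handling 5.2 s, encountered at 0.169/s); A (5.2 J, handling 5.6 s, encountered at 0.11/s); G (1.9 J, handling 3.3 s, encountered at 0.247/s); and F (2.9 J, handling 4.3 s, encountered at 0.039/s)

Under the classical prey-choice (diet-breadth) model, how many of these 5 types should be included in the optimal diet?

Profitabilities (E/h, J/s): H 2, B 1.1, A 0.929, F 0.674, G 0.576. Add prey in this order while the next type's profitability exceeds the intake rate on those already taken.
Rate on top 1: 0.5326. B: 1.1 > 0.5326 → include.
Rate on top 2: 0.7535. A: 0.929 > 0.7535 → include.
Rate on top 3: 0.7913. F: 0.674 < 0.7913 → exclude; stop.
Optimal diet: H, B, A — 3 of 5 types.

3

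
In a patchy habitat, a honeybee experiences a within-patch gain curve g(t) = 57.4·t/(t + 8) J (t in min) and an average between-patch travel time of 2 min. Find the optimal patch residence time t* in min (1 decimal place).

By the marginal value theorem, leave when the instantaneous gain rate g'(t) equals the habitat-wide average g(t)/(T + t).
g'(t) = 57.4·8/(t + 8)². Setting 57.4·8/(t+8)² = 57.4t/[(t+8)(2+t)] gives 8(2+t) = t(t+8), so t² = 8×2 = 16.
t* = √16 = 4 min.

4.0 min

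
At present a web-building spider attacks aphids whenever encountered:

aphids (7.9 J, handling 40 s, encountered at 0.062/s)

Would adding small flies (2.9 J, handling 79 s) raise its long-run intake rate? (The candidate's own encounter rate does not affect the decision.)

Current rate: (0.062×7.9)/(1 + 0.062×40) = 0.1407 J/s.
small flies: E/h = 2.9/79 = 0.03671 J/s.
Since 0.03671 < R, time spent handling small flies is better spent searching.

No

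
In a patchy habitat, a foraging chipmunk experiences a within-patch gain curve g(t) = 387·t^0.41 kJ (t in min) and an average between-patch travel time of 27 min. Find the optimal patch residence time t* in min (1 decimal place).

18.8 min

By the marginal value theorem, leave when the instantaneous gain rate g'(t) equals the habitat-wide average g(t)/(T + t).
g'(t) = 0.41·387·t^-0.59. Setting 0.41·387·t^-0.59 = 387·t^0.41/(27+t) gives 0.41(27+t) = t, so 0.59·t = 0.41×27.
t* = 0.41×27/0.59 = 18.76 min.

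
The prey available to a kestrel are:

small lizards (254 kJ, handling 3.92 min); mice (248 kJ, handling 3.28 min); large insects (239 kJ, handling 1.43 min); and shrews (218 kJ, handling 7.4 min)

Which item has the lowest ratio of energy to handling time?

In descending order of E/h:
large insects: 239/1.43 = 167 kJ/min
mice: 248/3.28 = 75.6 kJ/min
small lizards: 254/3.92 = 64.8 kJ/min
shrews: 218/7.4 = 29.5 kJ/min

shrews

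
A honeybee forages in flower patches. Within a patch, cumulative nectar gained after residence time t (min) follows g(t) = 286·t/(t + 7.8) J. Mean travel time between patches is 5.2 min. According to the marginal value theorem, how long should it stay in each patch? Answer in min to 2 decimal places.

Maximise g(t)/(T+t): set derivative to zero → g'(t)(T+t) = g(t).
g'(t) = 286·7.8/(t + 7.8)². Setting 286·7.8/(t+7.8)² = 286t/[(t+7.8)(5.2+t)] gives 7.8(5.2+t) = t(t+7.8), so t² = 7.8×5.2 = 40.56.
t* = √40.56 = 6.369 min.

6.37 min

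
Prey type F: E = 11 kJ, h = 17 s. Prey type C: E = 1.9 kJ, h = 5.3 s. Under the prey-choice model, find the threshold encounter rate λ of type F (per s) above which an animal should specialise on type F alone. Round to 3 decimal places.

0.073 per s

The zero-one rule: include type C iff E₂/h₂ > λE₁/(1+λh₁). Equality gives the switch point.
λE₁h₂ = E₂ + λE₂h₁ ⇒ λ = E₂/(E₁h₂ − E₂h₁) = 1.9/(58.3 − 32.3) = 0.07308 per s.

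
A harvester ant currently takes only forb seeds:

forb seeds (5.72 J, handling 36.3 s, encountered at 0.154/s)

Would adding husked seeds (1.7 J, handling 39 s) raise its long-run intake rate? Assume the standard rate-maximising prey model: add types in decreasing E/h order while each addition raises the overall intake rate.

No

Current rate: (0.154×5.72)/(1 + 0.154×36.3) = 0.1337 J/s.
husked seeds: E/h = 1.7/39 = 0.04359 J/s.
Since 0.04359 < R, time spent handling husked seeds is better spent searching.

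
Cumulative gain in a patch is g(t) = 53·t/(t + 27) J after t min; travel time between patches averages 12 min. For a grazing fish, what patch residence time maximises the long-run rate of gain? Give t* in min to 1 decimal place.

Optimal t* satisfies g'(t*) = g(t*)/(T + t*).
g'(t) = 53·27/(t + 27)². Setting 53·27/(t+27)² = 53t/[(t+27)(12+t)] gives 27(12+t) = t(t+27), so t² = 27×12 = 324.
t* = √324 = 18 min.

18.0 min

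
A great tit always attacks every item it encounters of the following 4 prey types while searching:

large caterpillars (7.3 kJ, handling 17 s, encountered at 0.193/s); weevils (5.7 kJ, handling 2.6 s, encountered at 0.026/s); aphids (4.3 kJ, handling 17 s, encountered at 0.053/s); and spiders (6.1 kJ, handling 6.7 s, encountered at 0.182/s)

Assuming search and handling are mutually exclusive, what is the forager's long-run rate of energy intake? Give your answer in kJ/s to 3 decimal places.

0.448 kJ/s

R = (0.193×7.3 + 0.026×5.7 + 0.053×4.3 + 0.182×6.1) / (1 + 0.193×17 + 0.026×2.6 + 0.053×17 + 0.182×6.7) = 2.895/6.469 = 0.4475 kJ/s.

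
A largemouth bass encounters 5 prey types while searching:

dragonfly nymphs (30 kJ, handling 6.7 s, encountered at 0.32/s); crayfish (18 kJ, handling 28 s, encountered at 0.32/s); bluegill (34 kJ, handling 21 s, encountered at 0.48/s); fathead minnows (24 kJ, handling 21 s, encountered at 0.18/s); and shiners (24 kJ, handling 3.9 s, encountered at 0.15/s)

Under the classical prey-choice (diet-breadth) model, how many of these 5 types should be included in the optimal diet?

2

Profitabilities (E/h, kJ/s): shiners 6.15, dragonfly nymphs 4.48, bluegill 1.62, fathead minnows 1.14, crayfish 0.643. Add prey in this order while the next type's profitability exceeds the intake rate on those already taken.
Rate on top 1: 2.271. dragonfly nymphs: 4.48 > 2.271 → include.
Rate on top 2: 3.54. bluegill: 1.62 < 3.54 → exclude; stop.
Optimal diet: shiners, dragonfly nymphs — 2 of 5 types.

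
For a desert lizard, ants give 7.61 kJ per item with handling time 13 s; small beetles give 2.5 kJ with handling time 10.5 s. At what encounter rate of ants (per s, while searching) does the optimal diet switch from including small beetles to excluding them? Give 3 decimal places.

The zero-one rule: include small beetles iff E₂/h₂ > λE₁/(1+λh₁). Equality gives the switch point.
λE₁h₂ = E₂ + λE₂h₁ ⇒ λ = E₂/(E₁h₂ − E₂h₁) = 2.5/(79.91 − 32.5) = 0.05274 per s.

0.053 per s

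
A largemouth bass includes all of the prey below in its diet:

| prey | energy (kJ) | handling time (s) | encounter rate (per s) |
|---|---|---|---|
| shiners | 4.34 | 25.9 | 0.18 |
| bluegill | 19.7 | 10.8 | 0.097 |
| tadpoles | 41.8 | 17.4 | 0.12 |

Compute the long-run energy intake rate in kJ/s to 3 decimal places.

0.876 kJ/s

Energy encountered per unit search time: 0.18×4.34 + 0.097×19.7 + 0.12×41.8 = 7.708 kJ/s.
Handling time per unit search time: 0.18×25.9 + 0.097×10.8 + 0.12×17.4 = 7.798.
Rate = 7.708/(1 + 7.798) = 0.8762 kJ/s.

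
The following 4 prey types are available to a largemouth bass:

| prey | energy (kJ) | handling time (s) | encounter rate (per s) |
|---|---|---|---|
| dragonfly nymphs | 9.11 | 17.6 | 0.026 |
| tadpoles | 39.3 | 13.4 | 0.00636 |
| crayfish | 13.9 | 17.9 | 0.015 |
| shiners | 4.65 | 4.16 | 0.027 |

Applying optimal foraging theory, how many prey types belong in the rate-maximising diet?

E/h in descending order: tadpoles 2.93, shiners 1.12, crayfish 0.777, dragonfly nymphs 0.518 kJ/s. The optimal diet is the largest prefix of this list for which every included type satisfies E_i/h_i > R on the types above it.
Rate on top 1: 0.2303. shiners: 1.12 > 0.2303 → include.
Rate on top 2: 0.3136. crayfish: 0.777 > 0.3136 → include.
Rate on top 3: 0.3983. dragonfly nymphs: 0.518 > 0.3983 → include.
Optimal diet: tadpoles, shiners, crayfish, dragonfly nymphs — 4 of 4 types.

4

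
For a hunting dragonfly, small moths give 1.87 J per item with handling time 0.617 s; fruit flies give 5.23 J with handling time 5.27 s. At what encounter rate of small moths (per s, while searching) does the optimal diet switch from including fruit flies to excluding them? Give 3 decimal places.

0.789 per s

The zero-one rule: include fruit flies iff E₂/h₂ > λE₁/(1+λh₁). Equality gives the switch point.
λE₁h₂ = E₂ + λE₂h₁ ⇒ λ = E₂/(E₁h₂ − E₂h₁) = 5.23/(9.855 − 3.227) = 0.7891 per s.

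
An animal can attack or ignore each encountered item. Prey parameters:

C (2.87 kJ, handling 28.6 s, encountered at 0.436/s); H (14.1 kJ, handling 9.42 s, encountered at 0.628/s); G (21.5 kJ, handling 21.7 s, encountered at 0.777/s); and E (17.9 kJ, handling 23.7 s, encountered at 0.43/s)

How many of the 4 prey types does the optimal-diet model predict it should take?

E/h in descending order: H 1.5, G 0.991, E 0.755, C 0.1 kJ/s. The optimal diet is the largest prefix of this list for which every included type satisfies E_i/h_i > R on the types above it.
Rate on top 1: 1.28. G: 0.991 < 1.28 → exclude; stop.
Optimal diet: H — 1 of 4 types.

1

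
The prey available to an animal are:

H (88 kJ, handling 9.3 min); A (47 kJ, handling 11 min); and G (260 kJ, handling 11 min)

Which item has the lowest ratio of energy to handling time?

In descending order of E/h:
G: 260/11 = 23.6 kJ/min
H: 88/9.3 = 9.46 kJ/min
A: 47/11 = 4.27 kJ/min

A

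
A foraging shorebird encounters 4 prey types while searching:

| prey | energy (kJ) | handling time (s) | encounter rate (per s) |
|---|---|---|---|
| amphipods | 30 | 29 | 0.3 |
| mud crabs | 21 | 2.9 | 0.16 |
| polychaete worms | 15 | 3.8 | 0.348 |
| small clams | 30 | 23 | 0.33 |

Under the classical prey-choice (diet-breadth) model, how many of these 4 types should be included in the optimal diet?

2

E/h in descending order: mud crabs 7.24, polychaete worms 3.95, small clams 1.3, amphipods 1.03 kJ/s. The optimal diet is the largest prefix of this list for which every included type satisfies E_i/h_i > R on the types above it.
Rate on top 1: 2.295. polychaete worms: 3.95 > 2.295 → include.
Rate on top 2: 3.079. small clams: 1.3 < 3.079 → exclude; stop.
Optimal diet: mud crabs, polychaete worms — 2 of 4 types.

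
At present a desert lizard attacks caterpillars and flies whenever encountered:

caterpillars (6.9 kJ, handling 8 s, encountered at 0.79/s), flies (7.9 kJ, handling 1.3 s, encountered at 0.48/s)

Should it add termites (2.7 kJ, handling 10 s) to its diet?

Intake rate on the current diet: R = (0.79×6.9 + 0.48×7.9) / (1 + 0.79×8 + 0.48×1.3) = 9.243/7.944 = 1.164 kJ/s.
Profitability of termites: 2.7/10 = 0.27 kJ/s.
Since 0.27 < R, time spent handling termites is better spent searching.

No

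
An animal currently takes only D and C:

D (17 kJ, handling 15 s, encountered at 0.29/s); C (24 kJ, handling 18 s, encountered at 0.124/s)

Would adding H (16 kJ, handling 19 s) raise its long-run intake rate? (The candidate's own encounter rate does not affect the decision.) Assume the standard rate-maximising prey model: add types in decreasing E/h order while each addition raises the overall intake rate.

No

On D and C alone, R = ΣλE/(1+Σλh) = 7.906/7.582 = 1.043 kJ/s.
Profitability of H: 16/19 = 0.8421 kJ/s.
Since 0.8421 < R, time spent handling H is better spent searching.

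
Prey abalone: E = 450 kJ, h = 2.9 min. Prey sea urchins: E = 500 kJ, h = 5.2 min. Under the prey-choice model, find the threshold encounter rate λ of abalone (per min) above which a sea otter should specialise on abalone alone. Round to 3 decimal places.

0.562 per min

At the threshold, the rate on abalone alone equals the profitability of sea urchins: λ·450/(1 + λ·2.9) = 500/5.2 = 96.15.
Rearranging, λ(450 − 96.15×2.9) = 96.15, so λ = 96.15/171.2 = 0.5618 per min.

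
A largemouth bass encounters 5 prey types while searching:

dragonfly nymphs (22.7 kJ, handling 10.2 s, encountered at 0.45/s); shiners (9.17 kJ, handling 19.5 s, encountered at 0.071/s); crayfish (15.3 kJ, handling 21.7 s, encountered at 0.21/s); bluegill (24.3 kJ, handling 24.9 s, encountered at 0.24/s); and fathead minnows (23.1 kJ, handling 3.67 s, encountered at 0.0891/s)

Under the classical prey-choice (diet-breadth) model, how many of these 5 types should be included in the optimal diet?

Profitabilities (E/h, kJ/s): fathead minnows 6.29, dragonfly nymphs 2.23, bluegill 0.976, crayfish 0.705, shiners 0.47. Add prey in this order while the next type's profitability exceeds the intake rate on those already taken.
Rate on top 1: 1.551. dragonfly nymphs: 2.23 > 1.551 → include.
Rate on top 2: 2.074. bluegill: 0.976 < 2.074 → exclude; stop.
Optimal diet: fathead minnows, dragonfly nymphs — 2 of 5 types.

2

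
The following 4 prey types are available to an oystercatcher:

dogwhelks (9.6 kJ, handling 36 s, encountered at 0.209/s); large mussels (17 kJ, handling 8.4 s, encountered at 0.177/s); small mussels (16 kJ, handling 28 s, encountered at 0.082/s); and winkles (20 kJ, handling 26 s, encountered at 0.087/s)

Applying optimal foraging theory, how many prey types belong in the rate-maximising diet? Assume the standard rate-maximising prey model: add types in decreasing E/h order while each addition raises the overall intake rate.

1

Profitabilities (E/h, kJ/s): large mussels 2.02, winkles 0.769, small mussels 0.571, dogwhelks 0.267. Add prey in this order while the next type's profitability exceeds the intake rate on those already taken.
Rate on top 1: 1.21. winkles: 0.769 < 1.21 → exclude; stop.
Optimal diet: large mussels — 1 of 4 types.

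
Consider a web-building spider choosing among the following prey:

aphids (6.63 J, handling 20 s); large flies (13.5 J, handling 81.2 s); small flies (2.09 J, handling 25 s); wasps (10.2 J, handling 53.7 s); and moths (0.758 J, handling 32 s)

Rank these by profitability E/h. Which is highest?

aphids

In descending order of E/h:
aphids: 6.63/20 = 0.332 J/s
wasps: 10.2/53.7 = 0.19 J/s
large flies: 13.5/81.2 = 0.166 J/s
small flies: 2.09/25 = 0.0836 J/s
moths: 0.758/32 = 0.0237 J/s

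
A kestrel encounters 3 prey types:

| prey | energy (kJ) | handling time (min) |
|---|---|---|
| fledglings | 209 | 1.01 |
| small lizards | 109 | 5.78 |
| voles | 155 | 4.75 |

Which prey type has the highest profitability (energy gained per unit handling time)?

fledglings

Profitability E/h (kJ/min): fledglings = 209/1.01 = 207, small lizards = 109/5.78 = 18.9, voles = 155/4.75 = 32.6.
Ranked: fledglings > voles > small lizards.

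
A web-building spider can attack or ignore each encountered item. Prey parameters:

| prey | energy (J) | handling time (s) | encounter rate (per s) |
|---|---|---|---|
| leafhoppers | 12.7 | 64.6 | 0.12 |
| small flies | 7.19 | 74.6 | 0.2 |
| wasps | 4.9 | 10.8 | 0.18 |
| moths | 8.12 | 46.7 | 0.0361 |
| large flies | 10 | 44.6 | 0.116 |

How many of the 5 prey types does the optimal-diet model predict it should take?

1

E/h in descending order: wasps 0.454, large flies 0.224, leafhoppers 0.197, moths 0.174, small flies 0.0964 J/s. The optimal diet is the largest prefix of this list for which every included type satisfies E_i/h_i > R on the types above it.
Rate on top 1: 0.2996. large flies: 0.224 < 0.2996 → exclude; stop.
Optimal diet: wasps — 1 of 5 types.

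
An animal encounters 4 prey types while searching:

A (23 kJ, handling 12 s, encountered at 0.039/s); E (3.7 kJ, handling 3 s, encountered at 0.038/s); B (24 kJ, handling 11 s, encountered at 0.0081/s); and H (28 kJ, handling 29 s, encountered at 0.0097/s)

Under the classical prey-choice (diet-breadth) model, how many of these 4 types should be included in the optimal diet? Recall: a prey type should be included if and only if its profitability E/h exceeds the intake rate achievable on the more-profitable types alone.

Rank by E/h (kJ/s): B 2.18, A 1.92, E 1.23, H 0.966. Include each in turn until the next type's E/h falls below the running intake rate.
Rate on top 1: 0.1785. A: 1.92 > 0.1785 → include.
Rate on top 2: 0.7009. E: 1.23 > 0.7009 → include.
Rate on top 3: 0.7372. H: 0.966 > 0.7372 → include.
Optimal diet: B, A, E, H — 4 of 4 types.

4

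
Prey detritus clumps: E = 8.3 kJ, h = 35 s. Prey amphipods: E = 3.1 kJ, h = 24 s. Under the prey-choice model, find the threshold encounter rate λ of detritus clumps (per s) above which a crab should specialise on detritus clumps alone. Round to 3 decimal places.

0.034 per s

Drop amphipods once their profitability E₂/h₂ falls below the rate achievable on detritus clumps alone: E₂/h₂ = λE₁/(1 + λh₁).
Solve for λ: λE₁h₂ = E₂(1 + λh₁) → λ(E₁h₂ − E₂h₁) = E₂ → λ = E₂/(E₁h₂ − E₂h₁).
λ = 3.1/(8.3×24 − 3.1×35) = 3.1/90.7 = 0.03418 per s.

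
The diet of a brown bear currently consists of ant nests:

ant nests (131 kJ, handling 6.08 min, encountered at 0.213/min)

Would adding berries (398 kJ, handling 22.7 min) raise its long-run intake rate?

Yes

On ant nests alone, R = ΣλE/(1+Σλh) = 27.9/2.295 = 12.16 kJ/min.
berries: E/h = 398/22.7 = 17.53 kJ/min.
Since 17.53 > R, including berries increases the long-run rate.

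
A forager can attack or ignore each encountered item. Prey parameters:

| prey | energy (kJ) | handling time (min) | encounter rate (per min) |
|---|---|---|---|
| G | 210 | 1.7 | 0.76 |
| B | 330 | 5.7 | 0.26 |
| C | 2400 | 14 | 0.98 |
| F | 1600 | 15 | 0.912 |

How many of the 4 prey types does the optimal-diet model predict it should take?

Rank by E/h (kJ/min): C 171, G 124, F 107, B 57.9. Include each in turn until the next type's E/h falls below the running intake rate.
Rate on top 1: 159.8. G: 124 < 159.8 → exclude; stop.
Optimal diet: C — 1 of 4 types.

1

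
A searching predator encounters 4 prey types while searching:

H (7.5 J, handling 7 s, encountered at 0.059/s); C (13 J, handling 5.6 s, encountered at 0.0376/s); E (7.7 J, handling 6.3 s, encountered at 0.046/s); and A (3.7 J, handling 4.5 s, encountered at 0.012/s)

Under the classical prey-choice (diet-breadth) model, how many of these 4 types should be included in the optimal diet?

4

Rank by E/h (J/s): C 2.32, E 1.22, H 1.07, A 0.822. Include each in turn until the next type's E/h falls below the running intake rate.
Rate on top 1: 0.4038. E: 1.22 > 0.4038 → include.
Rate on top 2: 0.5619. H: 1.07 > 0.5619 → include.
Rate on top 3: 0.6719. A: 0.822 > 0.6719 → include.
Optimal diet: C, E, H, A — 4 of 4 types.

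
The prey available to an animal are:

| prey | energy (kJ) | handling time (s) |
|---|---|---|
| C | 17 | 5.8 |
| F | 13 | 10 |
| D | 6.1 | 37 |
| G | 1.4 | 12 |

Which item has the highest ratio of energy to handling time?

C

In descending order of E/h:
C: 17/5.8 = 2.93 kJ/s
F: 13/10 = 1.3 kJ/s
D: 6.1/37 = 0.165 kJ/s
G: 1.4/12 = 0.117 kJ/s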